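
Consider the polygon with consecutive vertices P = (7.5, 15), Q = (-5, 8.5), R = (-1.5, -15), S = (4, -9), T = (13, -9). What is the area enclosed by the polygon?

321.75

Σ = (138.75) + (87.75) + (73.5) + (81) + (262.5) = 643.5
Area = |Σ|/2 = 321.75.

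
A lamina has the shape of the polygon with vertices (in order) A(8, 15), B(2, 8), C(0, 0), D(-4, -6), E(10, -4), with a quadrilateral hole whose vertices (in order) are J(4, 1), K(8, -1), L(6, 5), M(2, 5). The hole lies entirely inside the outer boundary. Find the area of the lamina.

Outer boundary:
Σ = (34) + (0) + (0) + (76) + (182) = 292
Area = |Σ|/2 = 146.
Hole:
Apply the shoelace formula: 2A = Σ (x_i·y_{i+1} − x_{i+1}·y_i), indices taken mod 4.
J→K: (4)(-1) − (8)(1) = -12
K→L: (8)(5) − (6)(-1) = 46
L→M: (6)(5) − (2)(5) = 20
M→J: (2)(1) − (4)(5) = -18
Σ = 36
Area = |Σ|/2 = 18.
Net area = 146 − 18 = 128.

128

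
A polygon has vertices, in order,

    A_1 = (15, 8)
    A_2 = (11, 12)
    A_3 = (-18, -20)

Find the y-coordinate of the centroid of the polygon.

Apply the shoelace (surveyor's) formula. First the cross-terms c_i = x_i·y_{i+1} − x_{i+1}·y_i:
  92, -4, 156  ⇒  2A = 244, A = 122.
Then Σ (y_i + y_{i+1})·c_i = 0, so ȳ = 0 / (6·122) = 0.

0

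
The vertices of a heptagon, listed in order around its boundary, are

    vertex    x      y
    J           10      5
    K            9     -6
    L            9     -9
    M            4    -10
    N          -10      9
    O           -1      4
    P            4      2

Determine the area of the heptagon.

149.5

Σ = (-105) + (-27) + (-54) + (-64) + (-31) + (-18) + (0) = -299
Area = |Σ|/2 = 149.5.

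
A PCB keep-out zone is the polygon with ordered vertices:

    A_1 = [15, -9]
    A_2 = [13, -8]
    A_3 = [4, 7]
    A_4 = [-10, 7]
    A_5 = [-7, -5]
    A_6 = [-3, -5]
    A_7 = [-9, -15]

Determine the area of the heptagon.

321.5

Apply Gauss's area formula: 2A = Σ (x_i·y_{i+1} − x_{i+1}·y_i), indices taken mod 7.
Σ = (-3) + (123) + (98) + (99) + (20) + (0) + (306) = 643
Area = |Σ|/2 = 321.5.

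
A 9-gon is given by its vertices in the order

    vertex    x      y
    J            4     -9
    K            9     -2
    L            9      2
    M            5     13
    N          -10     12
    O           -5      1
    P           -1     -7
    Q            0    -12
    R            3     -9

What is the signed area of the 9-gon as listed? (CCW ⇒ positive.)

274.5

Σ = (73) + (36) + (107) + (190) + (50) + (36) + (12) + (36) + (9) = 549
Signed area = Σ/2 = 274.5 (positive ⇒ counter-clockwise traversal).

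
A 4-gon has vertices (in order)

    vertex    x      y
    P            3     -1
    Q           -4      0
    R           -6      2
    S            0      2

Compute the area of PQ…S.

15

Apply the surveyor's formula: 2A = Σ (x_i·y_{i+1} − x_{i+1}·y_i), indices taken mod 4.
Cross-terms: -4, -8, -12, -6  ⇒  Σ = -30
Area = |Σ|/2 = 15.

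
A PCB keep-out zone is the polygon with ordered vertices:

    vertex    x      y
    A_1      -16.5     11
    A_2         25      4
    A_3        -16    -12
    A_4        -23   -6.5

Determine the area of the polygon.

554.625

Σ = (-341) + (-236) + (-172) + (-360.25) = -1109.25
Area = |Σ|/2 = 554.625.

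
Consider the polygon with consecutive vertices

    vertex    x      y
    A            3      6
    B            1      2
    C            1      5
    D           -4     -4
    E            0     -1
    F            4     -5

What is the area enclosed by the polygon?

Apply the shoelace (surveyor's) formula: 2A = Σ (x_i·y_{i+1} − x_{i+1}·y_i), indices taken mod 6.
Σ = (0) + (3) + (16) + (4) + (4) + (39) = 66
Area = |Σ|/2 = 33.

33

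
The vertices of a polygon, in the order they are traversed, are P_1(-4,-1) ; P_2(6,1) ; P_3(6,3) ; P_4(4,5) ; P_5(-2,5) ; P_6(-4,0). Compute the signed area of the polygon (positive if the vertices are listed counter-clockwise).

43

Apply Gauss's area formula: 2A = Σ (x_i·y_{i+1} − x_{i+1}·y_i), indices taken mod 6.
Σ = (2) + (12) + (18) + (30) + (20) + (4) = 86
Signed area = Σ/2 = 43 (positive ⇒ counter-clockwise traversal).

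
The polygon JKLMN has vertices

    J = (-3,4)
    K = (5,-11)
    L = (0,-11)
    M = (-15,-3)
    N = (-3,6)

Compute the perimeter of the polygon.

56

|JK| = √((8)² + (-15)²) = √289 = 17
|KL| = √((-5)² + (0)²) = √25 = 5
|LM| = √((-15)² + (8)²) = √289 = 17
|MN| = √((12)² + (9)²) = √225 = 15
|NJ| = √((0)² + (-2)²) = √4 = 2
Perimeter = 17 + 5 + 17 + 15 + 2 = 56.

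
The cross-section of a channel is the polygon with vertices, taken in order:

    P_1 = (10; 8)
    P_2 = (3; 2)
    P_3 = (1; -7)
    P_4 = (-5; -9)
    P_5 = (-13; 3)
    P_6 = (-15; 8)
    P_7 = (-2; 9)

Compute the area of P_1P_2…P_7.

P_1→P_2: (10)(2) − (3)(8) = -4
P_2→P_3: (3)(-7) − (1)(2) = -23
P_3→P_4: (1)(-9) − (-5)(-7) = -44
P_4→P_5: (-5)(3) − (-13)(-9) = -132
P_5→P_6: (-13)(8) − (-15)(3) = -59
P_6→P_7: (-15)(9) − (-2)(8) = -119
P_7→P_1: (-2)(8) − (10)(9) = -106
Σ = -487
Area = |Σ|/2 = 243.5.

243.5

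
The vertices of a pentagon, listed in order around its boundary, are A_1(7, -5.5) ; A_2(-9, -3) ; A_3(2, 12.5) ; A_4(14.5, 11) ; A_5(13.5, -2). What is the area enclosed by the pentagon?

287

Apply the shoelace (surveyor's) formula: 2A = Σ (x_i·y_{i+1} − x_{i+1}·y_i), indices taken mod 5.
Cross-terms: -70.5, -106.5, -159.25, -177.5, -60.25  ⇒  Σ = -574
Area = |Σ|/2 = 287.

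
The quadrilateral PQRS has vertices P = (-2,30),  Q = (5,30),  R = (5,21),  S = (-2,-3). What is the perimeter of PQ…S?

74

|PQ| = √((7)² + (0)²) = √49 = 7
|QR| = √((0)² + (-9)²) = √81 = 9
|RS| = √((-7)² + (-24)²) = √625 = 25
|SP| = √((0)² + (33)²) = √1089 = 33
Perimeter = 7 + 9 + 25 + 33 = 74.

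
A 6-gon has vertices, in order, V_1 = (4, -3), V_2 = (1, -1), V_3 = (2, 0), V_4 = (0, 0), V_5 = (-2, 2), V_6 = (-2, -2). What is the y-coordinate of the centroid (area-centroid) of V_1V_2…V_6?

Apply the surveyor's formula. First the cross-terms c_i = x_i·y_{i+1} − x_{i+1}·y_i:
  -1, 2, 0, 0, 8, 14  ⇒  2A = 23, A = 11.5.
Then Σ (y_i + y_{i+1})·c_i = -68, so ȳ = -68 / (6·11.5) = -68/69.

-68/69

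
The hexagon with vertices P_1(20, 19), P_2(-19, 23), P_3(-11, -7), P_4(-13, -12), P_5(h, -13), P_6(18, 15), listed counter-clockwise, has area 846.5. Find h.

0

The doubled signed area Σ (x_i y_{i+1} − x_{i+1} y_i) is linear in h.
With h=0 it equals 1693; the coefficient of h is 27 (from the two edges through P_5).
So 27·h + 1693 = 2·846.5 = 1693 ⇒ h = 0.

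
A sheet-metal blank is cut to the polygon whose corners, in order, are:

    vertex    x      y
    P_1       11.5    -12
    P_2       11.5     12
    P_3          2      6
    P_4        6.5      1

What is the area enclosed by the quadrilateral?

Apply the shoelace formula: 2A = Σ (x_i·y_{i+1} − x_{i+1}·y_i), indices taken mod 4.
P_1→P_2: (11.5)(12) − (11.5)(-12) = 276
P_2→P_3: (11.5)(6) − (2)(12) = 45
P_3→P_4: (2)(1) − (6.5)(6) = -37
P_4→P_1: (6.5)(-12) − (11.5)(1) = -89.5
Σ = 194.5
Area = |Σ|/2 = 97.25.

97.25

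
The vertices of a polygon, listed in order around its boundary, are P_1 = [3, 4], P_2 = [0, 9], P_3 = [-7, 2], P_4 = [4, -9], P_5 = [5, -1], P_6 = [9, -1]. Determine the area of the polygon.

Σ = (27) + (63) + (55) + (41) + (4) + (39) = 229
Area = |Σ|/2 = 114.5.

114.5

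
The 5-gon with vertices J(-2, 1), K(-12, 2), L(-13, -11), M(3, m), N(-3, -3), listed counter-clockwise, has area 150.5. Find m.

Write out the shoelace sum; only the two edges meeting at M involve m:
2·Area = [((-13)·m − 3·(-11)) + (3·(-3) − (-3)·m)] + 157
       = -10·m + 181 = 301
⇒ m = -12.

-12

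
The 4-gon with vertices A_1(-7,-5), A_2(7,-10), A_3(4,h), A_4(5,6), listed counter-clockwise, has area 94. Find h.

1

Write out the shoelace sum; only the two edges meeting at A_3 involve h:
2·Area = [(7·h − 4·(-10)) + (4·6 − 5·h)] + 122
       = 2·h + 186 = 188
⇒ h = 1.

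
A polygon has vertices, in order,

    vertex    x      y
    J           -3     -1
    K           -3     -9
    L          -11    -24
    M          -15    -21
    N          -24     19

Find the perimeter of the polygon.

|JK| = √((0)² + (-8)²) = √64 = 8
|KL| = √((-8)² + (-15)²) = √289 = 17
|LM| = √((-4)² + (3)²) = √25 = 5
|MN| = √((-9)² + (40)²) = √1681 = 41
|NJ| = √((21)² + (-20)²) = √841 = 29
Perimeter = 8 + 17 + 5 + 41 + 29 = 100.

100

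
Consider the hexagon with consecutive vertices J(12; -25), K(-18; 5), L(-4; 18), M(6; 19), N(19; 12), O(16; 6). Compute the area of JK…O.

858.5

Σ = (-390) + (-304) + (-184) + (-289) + (-78) + (-472) = -1717
Area = |Σ|/2 = 858.5.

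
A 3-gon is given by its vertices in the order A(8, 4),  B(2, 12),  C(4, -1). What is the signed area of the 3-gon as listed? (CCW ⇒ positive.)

Σ = (88) + (-50) + (24) = 62
Signed area = Σ/2 = 31 (positive ⇒ counter-clockwise traversal).

31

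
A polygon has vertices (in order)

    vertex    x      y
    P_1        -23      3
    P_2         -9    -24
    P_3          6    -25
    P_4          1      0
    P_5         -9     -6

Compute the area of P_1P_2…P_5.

401

Cross-terms: 579, 369, 25, -6, -165  ⇒  Σ = 802
Area = |Σ|/2 = 401.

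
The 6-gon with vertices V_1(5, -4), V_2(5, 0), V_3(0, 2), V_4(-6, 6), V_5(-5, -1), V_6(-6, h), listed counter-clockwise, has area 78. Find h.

-6

Write out the shoelace sum; only the two edges meeting at V_6 involve h:
2·Area = [((-5)·h − (-6)·(-1)) + ((-6)·(-4) − 5·h)] + 78
       = -10·h + 96 = 156
⇒ h = -6.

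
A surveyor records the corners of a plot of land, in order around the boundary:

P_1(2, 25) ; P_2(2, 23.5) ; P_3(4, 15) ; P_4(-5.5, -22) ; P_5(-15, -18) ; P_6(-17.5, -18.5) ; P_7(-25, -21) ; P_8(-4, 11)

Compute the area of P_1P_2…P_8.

458.5

Apply Gauss's area formula: 2A = Σ (x_i·y_{i+1} − x_{i+1}·y_i), indices taken mod 8.
Σ = (-3) + (-64) + (-5.5) + (-231) + (-37.5) + (-95) + (-359) + (-122) = -917
Area = |Σ|/2 = 458.5.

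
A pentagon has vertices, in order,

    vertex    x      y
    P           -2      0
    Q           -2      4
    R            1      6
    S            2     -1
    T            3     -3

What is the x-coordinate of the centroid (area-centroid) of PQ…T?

2/23

Apply the shoelace (surveyor's) formula. First the cross-terms c_i = x_i·y_{i+1} − x_{i+1}·y_i:
  -8, -16, -13, -3, -6  ⇒  2A = -46, A = -23.
Then Σ (x_i + x_{i+1})·c_i = -12, so x̄ = -12 / (6·(-23)) = 2/23.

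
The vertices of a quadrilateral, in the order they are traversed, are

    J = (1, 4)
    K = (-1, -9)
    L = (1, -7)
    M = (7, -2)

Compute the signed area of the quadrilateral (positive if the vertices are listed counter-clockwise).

44

J→K: (1)(-9) − (-1)(4) = -5
K→L: (-1)(-7) − (1)(-9) = 16
L→M: (1)(-2) − (7)(-7) = 47
M→J: (7)(4) − (1)(-2) = 30
Σ = 88
Signed area = Σ/2 = 44 (positive ⇒ counter-clockwise traversal).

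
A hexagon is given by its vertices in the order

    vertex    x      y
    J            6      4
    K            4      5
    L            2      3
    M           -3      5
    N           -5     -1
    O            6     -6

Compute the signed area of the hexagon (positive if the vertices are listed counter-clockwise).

Apply the shoelace (surveyor's) formula: 2A = Σ (x_i·y_{i+1} − x_{i+1}·y_i), indices taken mod 6.
J→K: (6)(5) − (4)(4) = 14
K→L: (4)(3) − (2)(5) = 2
L→M: (2)(5) − (-3)(3) = 19
M→N: (-3)(-1) − (-5)(5) = 28
N→O: (-5)(-6) − (6)(-1) = 36
O→J: (6)(4) − (6)(-6) = 60
Σ = 159
Signed area = Σ/2 = 79.5 (positive ⇒ counter-clockwise traversal).

79.5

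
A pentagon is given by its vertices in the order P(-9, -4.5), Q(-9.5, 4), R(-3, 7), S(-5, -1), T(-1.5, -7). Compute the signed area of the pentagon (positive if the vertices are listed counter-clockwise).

-59

Σ = (-78.75) + (-54.5) + (38) + (33.5) + (-56.25) = -118
Signed area = Σ/2 = -59 (negative ⇒ clockwise traversal).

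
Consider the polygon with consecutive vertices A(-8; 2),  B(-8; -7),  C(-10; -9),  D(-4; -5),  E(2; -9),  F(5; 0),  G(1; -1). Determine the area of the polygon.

Apply the surveyor's formula: 2A = Σ (x_i·y_{i+1} − x_{i+1}·y_i), indices taken mod 7.
Σ = (72) + (2) + (14) + (46) + (45) + (-5) + (-6) = 168
Area = |Σ|/2 = 84.

84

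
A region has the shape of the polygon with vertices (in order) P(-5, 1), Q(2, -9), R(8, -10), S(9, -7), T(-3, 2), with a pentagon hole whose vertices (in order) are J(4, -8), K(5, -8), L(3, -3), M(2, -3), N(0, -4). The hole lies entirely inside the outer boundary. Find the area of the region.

55.5

Outer boundary:
Apply Gauss's area formula: 2A = Σ (x_i·y_{i+1} − x_{i+1}·y_i), indices taken mod 5.
Σ = (43) + (52) + (34) + (-3) + (7) = 133
Area = |Σ|/2 = 66.5.
Hole:
Apply the shoelace formula: 2A = Σ (x_i·y_{i+1} − x_{i+1}·y_i), indices taken mod 5.
Σ = (8) + (9) + (-3) + (-8) + (16) = 22
Area = |Σ|/2 = 11.
Net area = 66.5 − 11 = 55.5.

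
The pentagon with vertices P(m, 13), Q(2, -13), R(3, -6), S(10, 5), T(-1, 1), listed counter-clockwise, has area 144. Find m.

-15

Write out the shoelace sum; only the two edges meeting at P involve m:
2·Area = [((-1)·13 − m·1) + (m·(-13) − 2·13)] + 117
       = -14·m + 78 = 288
⇒ m = -15.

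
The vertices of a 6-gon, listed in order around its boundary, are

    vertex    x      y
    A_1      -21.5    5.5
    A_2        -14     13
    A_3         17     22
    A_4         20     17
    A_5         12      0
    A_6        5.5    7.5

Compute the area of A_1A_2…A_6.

Apply the surveyor's formula: 2A = Σ (x_i·y_{i+1} − x_{i+1}·y_i), indices taken mod 6.
Σ = (-202.5) + (-529) + (-151) + (-204) + (90) + (191.5) = -805
Area = |Σ|/2 = 402.5.

402.5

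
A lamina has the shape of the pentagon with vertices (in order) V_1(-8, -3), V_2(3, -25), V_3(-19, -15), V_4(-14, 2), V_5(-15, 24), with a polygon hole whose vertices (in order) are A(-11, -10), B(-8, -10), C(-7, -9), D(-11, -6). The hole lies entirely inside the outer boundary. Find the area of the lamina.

Outer boundary:
Σ = (209) + (-520) + (-248) + (-306) + (237) = -628
Area = |Σ|/2 = 314.
Hole:
Apply the shoelace formula: 2A = Σ (x_i·y_{i+1} − x_{i+1}·y_i), indices taken mod 4.
A→B: (-11)(-10) − (-8)(-10) = 30
B→C: (-8)(-9) − (-7)(-10) = 2
C→D: (-7)(-6) − (-11)(-9) = -57
D→A: (-11)(-10) − (-11)(-6) = 44
Σ = 19
Area = |Σ|/2 = 9.5.
Net area = 314 − 9.5 = 304.5.

304.5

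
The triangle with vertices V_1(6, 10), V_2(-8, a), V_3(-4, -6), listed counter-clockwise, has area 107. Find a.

Write out the shoelace sum; only the two edges meeting at V_2 involve a:
2·Area = [(6·a − (-8)·10) + ((-8)·(-6) − (-4)·a)] + -4
       = 10·a + 124 = 214
⇒ a = 9.

9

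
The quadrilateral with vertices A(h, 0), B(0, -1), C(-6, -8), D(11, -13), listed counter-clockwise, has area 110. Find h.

5

The doubled signed area Σ (x_i y_{i+1} − x_{i+1} y_i) is linear in h.
With h=0 it equals 160; the coefficient of h is 12 (from the two edges through A).
So 12·h + 160 = 2·110 = 220 ⇒ h = 5.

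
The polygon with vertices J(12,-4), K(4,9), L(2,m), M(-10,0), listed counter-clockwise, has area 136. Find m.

9

Write out the shoelace sum; only the two edges meeting at L involve m:
2·Area = [(4·m − 2·9) + (2·0 − (-10)·m)] + 164
       = 14·m + 146 = 272
⇒ m = 9.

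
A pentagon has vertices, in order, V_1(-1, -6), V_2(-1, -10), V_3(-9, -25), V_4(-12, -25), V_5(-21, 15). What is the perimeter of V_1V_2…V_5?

|V_1V_2| = √((0)² + (-4)²) = √16 = 4
|V_2V_3| = √((-8)² + (-15)²) = √289 = 17
|V_3V_4| = √((-3)² + (0)²) = √9 = 3
|V_4V_5| = √((-9)² + (40)²) = √1681 = 41
|V_5V_1| = √((20)² + (-21)²) = √841 = 29
Perimeter = 4 + 17 + 3 + 41 + 29 = 94.

94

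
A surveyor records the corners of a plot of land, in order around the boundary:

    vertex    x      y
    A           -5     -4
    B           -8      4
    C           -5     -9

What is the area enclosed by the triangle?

7.5

Apply Gauss's area formula: 2A = Σ (x_i·y_{i+1} − x_{i+1}·y_i), indices taken mod 3.
Cross-terms: -52, 92, -25  ⇒  Σ = 15
Area = |Σ|/2 = 7.5.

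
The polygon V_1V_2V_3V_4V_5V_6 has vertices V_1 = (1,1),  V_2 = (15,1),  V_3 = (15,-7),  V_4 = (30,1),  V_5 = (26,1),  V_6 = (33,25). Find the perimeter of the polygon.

|V_1V_2| = √((14)² + (0)²) = √196 = 14
|V_2V_3| = √((0)² + (-8)²) = √64 = 8
|V_3V_4| = √((15)² + (8)²) = √289 = 17
|V_4V_5| = √((-4)² + (0)²) = √16 = 4
|V_5V_6| = √((7)² + (24)²) = √625 = 25
|V_6V_1| = √((-32)² + (-24)²) = √1600 = 40
Perimeter = 14 + 8 + 17 + 4 + 25 + 40 = 108.

108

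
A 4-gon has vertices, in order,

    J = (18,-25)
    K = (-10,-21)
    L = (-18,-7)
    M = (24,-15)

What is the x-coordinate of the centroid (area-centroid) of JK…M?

Apply the surveyor's formula. First the cross-terms c_i = x_i·y_{i+1} − x_{i+1}·y_i:
  -628, -308, 438, -330  ⇒  2A = -828, A = -414.
Then Σ (x_i + x_{i+1})·c_i = -7632, so x̄ = -7632 / (6·(-414)) = 212/69.

212/69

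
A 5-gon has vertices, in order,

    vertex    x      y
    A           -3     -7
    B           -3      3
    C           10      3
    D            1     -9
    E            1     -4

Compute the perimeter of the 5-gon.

48

|AB| = √((0)² + (10)²) = √100 = 10
|BC| = √((13)² + (0)²) = √169 = 13
|CD| = √((-9)² + (-12)²) = √225 = 15
|DE| = √((0)² + (5)²) = √25 = 5
|EA| = √((-4)² + (-3)²) = √25 = 5
Perimeter = 10 + 13 + 15 + 5 + 5 = 48.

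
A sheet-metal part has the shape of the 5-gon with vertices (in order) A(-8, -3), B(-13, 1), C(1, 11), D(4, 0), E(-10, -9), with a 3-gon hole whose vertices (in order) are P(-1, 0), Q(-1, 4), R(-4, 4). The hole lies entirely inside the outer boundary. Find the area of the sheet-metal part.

150.5

Outer boundary:
Apply the shoelace formula: 2A = Σ (x_i·y_{i+1} − x_{i+1}·y_i), indices taken mod 5.
A→B: (-8)(1) − (-13)(-3) = -47
B→C: (-13)(11) − (1)(1) = -144
C→D: (1)(0) − (4)(11) = -44
D→E: (4)(-9) − (-10)(0) = -36
E→A: (-10)(-3) − (-8)(-9) = -42
Σ = -313
Area = |Σ|/2 = 156.5.
Hole:
Σ = (-4) + (12) + (4) = 12
Area = |Σ|/2 = 6.
Net area = 156.5 − 6 = 150.5.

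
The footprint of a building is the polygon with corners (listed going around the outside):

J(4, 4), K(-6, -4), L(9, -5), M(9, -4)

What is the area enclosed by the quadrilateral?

Apply Gauss's area formula: 2A = Σ (x_i·y_{i+1} − x_{i+1}·y_i), indices taken mod 4.
Σ = (8) + (66) + (9) + (52) = 135
Area = |Σ|/2 = 67.5.

67.5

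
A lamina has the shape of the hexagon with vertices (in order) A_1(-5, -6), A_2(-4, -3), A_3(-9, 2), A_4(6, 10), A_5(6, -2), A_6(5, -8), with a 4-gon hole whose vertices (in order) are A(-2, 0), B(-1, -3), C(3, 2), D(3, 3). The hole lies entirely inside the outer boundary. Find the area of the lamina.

152

Outer boundary:
Apply the shoelace formula: 2A = Σ (x_i·y_{i+1} − x_{i+1}·y_i), indices taken mod 6.
Cross-terms: -9, -35, -102, -72, -38, -70  ⇒  Σ = -326
Area = |Σ|/2 = 163.
Hole:
Σ = (6) + (7) + (3) + (6) = 22
Area = |Σ|/2 = 11.
Net area = 163 − 11 = 152.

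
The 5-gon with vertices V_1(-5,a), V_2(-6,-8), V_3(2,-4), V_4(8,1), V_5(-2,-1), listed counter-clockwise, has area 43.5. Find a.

Write out the shoelace sum; only the two edges meeting at V_1 involve a:
2·Area = [((-2)·a − (-5)·(-1)) + ((-5)·(-8) − (-6)·a)] + 68
       = 4·a + 103 = 87
⇒ a = -4.

-4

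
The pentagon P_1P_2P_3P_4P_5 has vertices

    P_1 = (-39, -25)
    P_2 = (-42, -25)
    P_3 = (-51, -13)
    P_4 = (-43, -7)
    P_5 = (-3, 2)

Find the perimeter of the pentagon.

|P_1P_2| = √((-3)² + (0)²) = √9 = 3
|P_2P_3| = √((-9)² + (12)²) = √225 = 15
|P_3P_4| = √((8)² + (6)²) = √100 = 10
|P_4P_5| = √((40)² + (9)²) = √1681 = 41
|P_5P_1| = √((-36)² + (-27)²) = √2025 = 45
Perimeter = 3 + 15 + 10 + 41 + 45 = 114.

114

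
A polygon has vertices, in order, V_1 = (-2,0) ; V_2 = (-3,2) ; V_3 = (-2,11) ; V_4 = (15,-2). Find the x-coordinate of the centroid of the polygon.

Apply Gauss's area formula. First the cross-terms c_i = x_i·y_{i+1} − x_{i+1}·y_i:
  -4, -29, -161, -4  ⇒  2A = -198, A = -99.
Then Σ (x_i + x_{i+1})·c_i = -1980, so x̄ = -1980 / (6·(-99)) = 10/3.

10/3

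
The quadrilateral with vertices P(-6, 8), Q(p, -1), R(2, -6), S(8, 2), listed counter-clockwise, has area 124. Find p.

The doubled signed area Σ (x_i y_{i+1} − x_{i+1} y_i) is linear in p.
With p=0 it equals 136; the coefficient of p is -14 (from the two edges through Q).
So -14·p + 136 = 2·124 = 248 ⇒ p = -8.

-8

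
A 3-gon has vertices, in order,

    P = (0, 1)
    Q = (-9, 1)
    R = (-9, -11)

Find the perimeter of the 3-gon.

36

|PQ| = √((-9)² + (0)²) = √81 = 9
|QR| = √((0)² + (-12)²) = √144 = 12
|RP| = √((9)² + (12)²) = √225 = 15
Perimeter = 9 + 12 + 15 = 36.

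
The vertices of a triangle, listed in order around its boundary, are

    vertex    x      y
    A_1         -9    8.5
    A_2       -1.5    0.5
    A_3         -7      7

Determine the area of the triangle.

2.375

Σ = (8.25) + (-7) + (3.5) = 4.75
Area = |Σ|/2 = 2.375.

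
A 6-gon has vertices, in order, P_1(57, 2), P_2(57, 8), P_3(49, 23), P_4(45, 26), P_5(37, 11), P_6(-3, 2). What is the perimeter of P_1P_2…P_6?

146

|P_1P_2| = √((0)² + (6)²) = √36 = 6
|P_2P_3| = √((-8)² + (15)²) = √289 = 17
|P_3P_4| = √((-4)² + (3)²) = √25 = 5
|P_4P_5| = √((-8)² + (-15)²) = √289 = 17
|P_5P_6| = √((-40)² + (-9)²) = √1681 = 41
|P_6P_1| = √((60)² + (0)²) = √3600 = 60
Perimeter = 6 + 17 + 5 + 17 + 41 + 60 = 146.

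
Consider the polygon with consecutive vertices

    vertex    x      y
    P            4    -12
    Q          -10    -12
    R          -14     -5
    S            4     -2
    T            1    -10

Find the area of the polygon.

124

Apply the surveyor's formula: 2A = Σ (x_i·y_{i+1} − x_{i+1}·y_i), indices taken mod 5.
Cross-terms: -168, -118, 48, -38, 28  ⇒  Σ = -248
Area = |Σ|/2 = 124.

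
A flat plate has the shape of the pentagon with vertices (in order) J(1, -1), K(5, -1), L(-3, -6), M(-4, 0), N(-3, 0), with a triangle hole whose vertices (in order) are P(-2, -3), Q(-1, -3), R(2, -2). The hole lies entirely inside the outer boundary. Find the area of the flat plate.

24.5

Outer boundary:
J→K: (1)(-1) − (5)(-1) = 4
K→L: (5)(-6) − (-3)(-1) = -33
L→M: (-3)(0) − (-4)(-6) = -24
M→N: (-4)(0) − (-3)(0) = 0
N→J: (-3)(-1) − (1)(0) = 3
Σ = -50
Area = |Σ|/2 = 25.
Hole:
Apply Gauss's area formula: 2A = Σ (x_i·y_{i+1} − x_{i+1}·y_i), indices taken mod 3.
Cross-terms: 3, 8, -10  ⇒  Σ = 1
Area = |Σ|/2 = 0.5.
Net area = 25 − 0.5 = 24.5.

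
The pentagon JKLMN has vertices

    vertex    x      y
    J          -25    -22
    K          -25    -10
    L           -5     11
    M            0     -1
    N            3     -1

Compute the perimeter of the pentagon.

|JK| = √((0)² + (12)²) = √144 = 12
|KL| = √((20)² + (21)²) = √841 = 29
|LM| = √((5)² + (-12)²) = √169 = 13
|MN| = √((3)² + (0)²) = √9 = 3
|NJ| = √((-28)² + (-21)²) = √1225 = 35
Perimeter = 12 + 29 + 13 + 3 + 35 = 92.

92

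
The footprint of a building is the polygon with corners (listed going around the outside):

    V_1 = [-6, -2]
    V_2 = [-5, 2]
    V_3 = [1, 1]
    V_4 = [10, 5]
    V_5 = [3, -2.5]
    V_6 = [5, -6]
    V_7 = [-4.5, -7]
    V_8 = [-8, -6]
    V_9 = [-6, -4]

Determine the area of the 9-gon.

Σ = (-22) + (-7) + (-5) + (-40) + (-5.5) + (-62) + (-29) + (-4) + (-12) = -186.5
Area = |Σ|/2 = 93.25.

93.25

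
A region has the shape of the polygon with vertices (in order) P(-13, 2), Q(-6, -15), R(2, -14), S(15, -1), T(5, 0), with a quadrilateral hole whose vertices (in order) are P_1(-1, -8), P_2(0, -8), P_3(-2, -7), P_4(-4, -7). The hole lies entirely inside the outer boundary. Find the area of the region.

270.5

Outer boundary:
Apply the shoelace (surveyor's) formula: 2A = Σ (x_i·y_{i+1} − x_{i+1}·y_i), indices taken mod 5.
Σ = (207) + (114) + (208) + (5) + (10) = 544
Area = |Σ|/2 = 272.
Hole:
Apply the shoelace formula: 2A = Σ (x_i·y_{i+1} − x_{i+1}·y_i), indices taken mod 4.
Cross-terms: 8, -16, -14, 25  ⇒  Σ = 3
Area = |Σ|/2 = 1.5.
Net area = 272 − 1.5 = 270.5.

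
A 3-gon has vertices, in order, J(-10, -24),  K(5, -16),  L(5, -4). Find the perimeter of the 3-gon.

|JK| = √((15)² + (8)²) = √289 = 17
|KL| = √((0)² + (12)²) = √144 = 12
|LJ| = √((-15)² + (-20)²) = √625 = 25
Perimeter = 17 + 12 + 25 = 54.

54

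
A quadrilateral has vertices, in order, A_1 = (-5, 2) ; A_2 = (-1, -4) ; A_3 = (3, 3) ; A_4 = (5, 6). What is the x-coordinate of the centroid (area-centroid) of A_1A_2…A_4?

-15/37

Apply the surveyor's formula. First the cross-terms c_i = x_i·y_{i+1} − x_{i+1}·y_i:
  22, 9, 3, 40  ⇒  2A = 74, A = 37.
Then Σ (x_i + x_{i+1})·c_i = -90, so x̄ = -90 / (6·37) = -15/37.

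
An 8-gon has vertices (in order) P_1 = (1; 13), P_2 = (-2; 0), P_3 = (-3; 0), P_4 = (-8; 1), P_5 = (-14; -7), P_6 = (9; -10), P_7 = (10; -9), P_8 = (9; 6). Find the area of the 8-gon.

283.5

Apply the shoelace (surveyor's) formula: 2A = Σ (x_i·y_{i+1} − x_{i+1}·y_i), indices taken mod 8.
Σ = (26) + (0) + (-3) + (70) + (203) + (19) + (141) + (111) = 567
Area = |Σ|/2 = 283.5.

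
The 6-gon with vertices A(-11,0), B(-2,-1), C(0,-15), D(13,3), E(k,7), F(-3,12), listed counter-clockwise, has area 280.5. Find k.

The doubled signed area Σ (x_i y_{i+1} − x_{i+1} y_i) is linear in k.
With k=0 it equals 480; the coefficient of k is 9 (from the two edges through E).
So 9·k + 480 = 2·280.5 = 561 ⇒ k = 9.

9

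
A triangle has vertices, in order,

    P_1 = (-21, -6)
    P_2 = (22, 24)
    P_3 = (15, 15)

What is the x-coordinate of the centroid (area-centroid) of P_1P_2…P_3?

Apply the shoelace formula. First the cross-terms c_i = x_i·y_{i+1} − x_{i+1}·y_i:
  -372, -30, 225  ⇒  2A = -177, A = -88.5.
Then Σ (x_i + x_{i+1})·c_i = -2832, so x̄ = -2832 / (6·(-88.5)) = 16/3.

16/3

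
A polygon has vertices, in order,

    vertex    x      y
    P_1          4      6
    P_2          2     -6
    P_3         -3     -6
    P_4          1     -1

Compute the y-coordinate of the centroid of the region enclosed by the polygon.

Apply the surveyor's formula. First the cross-terms c_i = x_i·y_{i+1} − x_{i+1}·y_i:
  -36, -30, 9, 10  ⇒  2A = -47, A = -23.5.
Then Σ (y_i + y_{i+1})·c_i = 347, so ȳ = 347 / (6·(-23.5)) = -347/141.

-347/141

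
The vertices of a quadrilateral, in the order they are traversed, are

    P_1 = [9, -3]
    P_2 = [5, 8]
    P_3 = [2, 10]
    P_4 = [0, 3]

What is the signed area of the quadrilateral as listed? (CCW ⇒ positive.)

Apply the shoelace formula: 2A = Σ (x_i·y_{i+1} − x_{i+1}·y_i), indices taken mod 4.
Σ = (87) + (34) + (6) + (-27) = 100
Signed area = Σ/2 = 50 (positive ⇒ counter-clockwise traversal).

50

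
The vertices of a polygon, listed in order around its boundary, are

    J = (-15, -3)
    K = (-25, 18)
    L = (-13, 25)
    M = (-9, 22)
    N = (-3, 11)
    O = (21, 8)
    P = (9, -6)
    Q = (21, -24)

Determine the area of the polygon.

Apply the surveyor's formula: 2A = Σ (x_i·y_{i+1} − x_{i+1}·y_i), indices taken mod 8.
Σ = (-345) + (-391) + (-61) + (-33) + (-255) + (-198) + (-90) + (-423) = -1796
Area = |Σ|/2 = 898.

898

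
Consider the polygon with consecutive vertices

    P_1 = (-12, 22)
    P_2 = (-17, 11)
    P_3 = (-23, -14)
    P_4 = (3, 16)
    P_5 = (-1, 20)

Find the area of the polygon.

350.5

Apply the surveyor's formula: 2A = Σ (x_i·y_{i+1} − x_{i+1}·y_i), indices taken mod 5.
Σ = (242) + (491) + (-326) + (76) + (218) = 701
Area = |Σ|/2 = 350.5.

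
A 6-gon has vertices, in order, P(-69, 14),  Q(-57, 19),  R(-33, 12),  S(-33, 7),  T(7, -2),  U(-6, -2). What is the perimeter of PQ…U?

162

|PQ| = √((12)² + (5)²) = √169 = 13
|QR| = √((24)² + (-7)²) = √625 = 25
|RS| = √((0)² + (-5)²) = √25 = 5
|ST| = √((40)² + (-9)²) = √1681 = 41
|TU| = √((-13)² + (0)²) = √169 = 13
|UP| = √((-63)² + (16)²) = √4225 = 65
Perimeter = 13 + 25 + 5 + 41 + 13 + 65 = 162.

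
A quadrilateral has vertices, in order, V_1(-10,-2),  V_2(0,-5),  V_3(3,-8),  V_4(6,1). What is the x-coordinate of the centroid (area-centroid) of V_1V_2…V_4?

Apply the shoelace (surveyor's) formula. First the cross-terms c_i = x_i·y_{i+1} − x_{i+1}·y_i:
  50, 15, 51, -2  ⇒  2A = 114, A = 57.
Then Σ (x_i + x_{i+1})·c_i = 12, so x̄ = 12 / (6·57) = 2/57.

2/57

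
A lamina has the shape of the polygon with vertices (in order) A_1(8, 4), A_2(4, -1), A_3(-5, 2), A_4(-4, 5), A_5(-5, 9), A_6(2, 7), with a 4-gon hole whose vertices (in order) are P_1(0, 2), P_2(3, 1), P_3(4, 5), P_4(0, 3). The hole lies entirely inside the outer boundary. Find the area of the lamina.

66.5

Outer boundary:
Cross-terms: -24, 3, -17, -11, -53, -48  ⇒  Σ = -150
Area = |Σ|/2 = 75.
Hole:
Σ = (-6) + (11) + (12) + (0) = 17
Area = |Σ|/2 = 8.5.
Net area = 75 − 8.5 = 66.5.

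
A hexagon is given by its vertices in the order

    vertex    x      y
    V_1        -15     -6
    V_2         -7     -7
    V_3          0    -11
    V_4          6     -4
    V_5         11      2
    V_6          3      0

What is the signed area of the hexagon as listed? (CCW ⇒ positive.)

Apply the shoelace formula: 2A = Σ (x_i·y_{i+1} − x_{i+1}·y_i), indices taken mod 6.
Cross-terms: 63, 77, 66, 56, -6, -18  ⇒  Σ = 238
Signed area = Σ/2 = 119 (positive ⇒ counter-clockwise traversal).

119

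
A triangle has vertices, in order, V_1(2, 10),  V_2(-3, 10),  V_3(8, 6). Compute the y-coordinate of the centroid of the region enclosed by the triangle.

26/3

Apply the surveyor's formula. First the cross-terms c_i = x_i·y_{i+1} − x_{i+1}·y_i:
  50, -98, 68  ⇒  2A = 20, A = 10.
Then Σ (y_i + y_{i+1})·c_i = 520, so ȳ = 520 / (6·10) = 26/3.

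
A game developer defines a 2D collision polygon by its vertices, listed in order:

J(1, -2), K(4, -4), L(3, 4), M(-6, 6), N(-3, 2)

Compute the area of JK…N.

Apply the surveyor's formula: 2A = Σ (x_i·y_{i+1} − x_{i+1}·y_i), indices taken mod 5.
Σ = (4) + (28) + (42) + (6) + (4) = 84
Area = |Σ|/2 = 42.

42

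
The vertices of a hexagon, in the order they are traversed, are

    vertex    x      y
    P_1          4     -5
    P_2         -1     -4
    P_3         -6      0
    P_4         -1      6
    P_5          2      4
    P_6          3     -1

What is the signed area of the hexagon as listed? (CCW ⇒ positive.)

-61

Cross-terms: -21, -24, -36, -16, -14, -11  ⇒  Σ = -122
Signed area = Σ/2 = -61 (negative ⇒ clockwise traversal).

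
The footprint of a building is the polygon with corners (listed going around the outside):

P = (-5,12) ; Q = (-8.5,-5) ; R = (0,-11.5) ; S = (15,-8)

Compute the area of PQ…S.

Apply the surveyor's formula: 2A = Σ (x_i·y_{i+1} − x_{i+1}·y_i), indices taken mod 4.
P→Q: (-5)(-5) − (-8.5)(12) = 127
Q→R: (-8.5)(-11.5) − (0)(-5) = 97.75
R→S: (0)(-8) − (15)(-11.5) = 172.5
S→P: (15)(12) − (-5)(-8) = 140
Σ = 537.25
Area = |Σ|/2 = 268.625.

268.625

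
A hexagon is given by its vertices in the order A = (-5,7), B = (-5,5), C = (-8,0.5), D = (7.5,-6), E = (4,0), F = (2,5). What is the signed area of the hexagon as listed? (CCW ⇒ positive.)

Apply the surveyor's formula: 2A = Σ (x_i·y_{i+1} − x_{i+1}·y_i), indices taken mod 6.
Σ = (10) + (37.5) + (44.25) + (24) + (20) + (39) = 174.75
Signed area = Σ/2 = 87.375 (positive ⇒ counter-clockwise traversal).

87.375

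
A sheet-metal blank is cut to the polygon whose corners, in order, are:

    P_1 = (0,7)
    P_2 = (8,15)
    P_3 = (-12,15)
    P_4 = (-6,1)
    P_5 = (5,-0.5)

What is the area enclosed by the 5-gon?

177.5

Apply the shoelace formula: 2A = Σ (x_i·y_{i+1} − x_{i+1}·y_i), indices taken mod 5.
Σ = (-56) + (300) + (78) + (-2) + (35) = 355
Area = |Σ|/2 = 177.5.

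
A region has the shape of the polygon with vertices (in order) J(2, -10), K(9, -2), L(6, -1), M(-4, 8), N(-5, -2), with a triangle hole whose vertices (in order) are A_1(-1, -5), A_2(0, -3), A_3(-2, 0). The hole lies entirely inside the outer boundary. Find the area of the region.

Outer boundary:
Σ = (86) + (3) + (44) + (48) + (54) = 235
Area = |Σ|/2 = 117.5.
Hole:
Apply the shoelace (surveyor's) formula: 2A = Σ (x_i·y_{i+1} − x_{i+1}·y_i), indices taken mod 3.
Σ = (3) + (-6) + (10) = 7
Area = |Σ|/2 = 3.5.
Net area = 117.5 − 3.5 = 114.

114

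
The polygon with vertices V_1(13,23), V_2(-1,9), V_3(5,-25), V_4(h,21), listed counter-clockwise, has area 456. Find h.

The doubled signed area Σ (x_i y_{i+1} − x_{i+1} y_i) is linear in h.
With h=0 it equals -48; the coefficient of h is 48 (from the two edges through V_4).
So 48·h + -48 = 2·456 = 912 ⇒ h = 20.

20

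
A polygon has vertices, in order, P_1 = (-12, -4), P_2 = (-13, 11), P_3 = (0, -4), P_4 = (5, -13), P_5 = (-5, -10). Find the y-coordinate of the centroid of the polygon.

Apply Gauss's area formula. First the cross-terms c_i = x_i·y_{i+1} − x_{i+1}·y_i:
  -184, 52, 20, -115, -100  ⇒  2A = -327, A = -163.5.
Then Σ (y_i + y_{i+1})·c_i = 2781, so ȳ = 2781 / (6·(-163.5)) = -309/109.

-309/109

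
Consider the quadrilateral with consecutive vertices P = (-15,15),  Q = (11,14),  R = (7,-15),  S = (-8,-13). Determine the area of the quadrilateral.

Σ = (-375) + (-263) + (-211) + (-315) = -1164
Area = |Σ|/2 = 582.

582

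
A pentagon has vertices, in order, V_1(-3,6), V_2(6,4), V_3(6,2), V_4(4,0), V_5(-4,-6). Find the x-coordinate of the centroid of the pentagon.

37/201

Apply the surveyor's formula. First the cross-terms c_i = x_i·y_{i+1} − x_{i+1}·y_i:
  -48, -12, -8, -24, -42  ⇒  2A = -134, A = -67.
Then Σ (x_i + x_{i+1})·c_i = -74, so x̄ = -74 / (6·(-67)) = 37/201.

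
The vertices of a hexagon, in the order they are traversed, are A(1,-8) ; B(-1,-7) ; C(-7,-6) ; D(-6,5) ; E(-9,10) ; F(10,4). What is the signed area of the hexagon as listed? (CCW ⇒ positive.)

-182

Apply Gauss's area formula: 2A = Σ (x_i·y_{i+1} − x_{i+1}·y_i), indices taken mod 6.
Cross-terms: -15, -43, -71, -15, -136, -84  ⇒  Σ = -364
Signed area = Σ/2 = -182 (negative ⇒ clockwise traversal).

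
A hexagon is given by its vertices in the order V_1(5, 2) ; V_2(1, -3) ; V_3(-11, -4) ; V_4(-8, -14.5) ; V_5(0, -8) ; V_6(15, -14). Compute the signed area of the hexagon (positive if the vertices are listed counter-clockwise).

178.75

Apply the surveyor's formula: 2A = Σ (x_i·y_{i+1} − x_{i+1}·y_i), indices taken mod 6.
Σ = (-17) + (-37) + (127.5) + (64) + (120) + (100) = 357.5
Signed area = Σ/2 = 178.75 (positive ⇒ counter-clockwise traversal).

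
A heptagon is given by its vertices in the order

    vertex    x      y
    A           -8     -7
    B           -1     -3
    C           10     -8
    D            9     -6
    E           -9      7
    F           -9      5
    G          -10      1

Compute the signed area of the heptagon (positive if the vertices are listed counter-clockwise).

106.5

Apply the shoelace formula: 2A = Σ (x_i·y_{i+1} − x_{i+1}·y_i), indices taken mod 7.
Σ = (17) + (38) + (12) + (9) + (18) + (41) + (78) = 213
Signed area = Σ/2 = 106.5 (positive ⇒ counter-clockwise traversal).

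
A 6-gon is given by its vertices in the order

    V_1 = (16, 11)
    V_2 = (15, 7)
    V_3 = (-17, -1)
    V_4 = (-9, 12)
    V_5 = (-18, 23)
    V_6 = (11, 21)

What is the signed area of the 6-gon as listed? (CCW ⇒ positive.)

-499.5

Apply the shoelace (surveyor's) formula: 2A = Σ (x_i·y_{i+1} − x_{i+1}·y_i), indices taken mod 6.
Cross-terms: -53, 104, -213, 9, -631, -215  ⇒  Σ = -999
Signed area = Σ/2 = -499.5 (negative ⇒ clockwise traversal).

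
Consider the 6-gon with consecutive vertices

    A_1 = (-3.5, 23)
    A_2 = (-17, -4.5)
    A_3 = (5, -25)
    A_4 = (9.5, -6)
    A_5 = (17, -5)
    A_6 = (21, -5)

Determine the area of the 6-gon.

800.875

Apply the surveyor's formula: 2A = Σ (x_i·y_{i+1} − x_{i+1}·y_i), indices taken mod 6.
A_1→A_2: (-3.5)(-4.5) − (-17)(23) = 406.75
A_2→A_3: (-17)(-25) − (5)(-4.5) = 447.5
A_3→A_4: (5)(-6) − (9.5)(-25) = 207.5
A_4→A_5: (9.5)(-5) − (17)(-6) = 54.5
A_5→A_6: (17)(-5) − (21)(-5) = 20
A_6→A_1: (21)(23) − (-3.5)(-5) = 465.5
Σ = 1601.75
Area = |Σ|/2 = 800.875.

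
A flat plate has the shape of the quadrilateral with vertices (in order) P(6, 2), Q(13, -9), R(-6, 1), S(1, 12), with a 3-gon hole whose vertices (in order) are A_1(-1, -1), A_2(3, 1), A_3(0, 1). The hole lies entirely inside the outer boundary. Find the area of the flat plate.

Outer boundary:
Σ = (-80) + (-41) + (-73) + (-70) = -264
Area = |Σ|/2 = 132.
Hole:
Apply the surveyor's formula: 2A = Σ (x_i·y_{i+1} − x_{i+1}·y_i), indices taken mod 3.
A_1→A_2: (-1)(1) − (3)(-1) = 2
A_2→A_3: (3)(1) − (0)(1) = 3
A_3→A_1: (0)(-1) − (-1)(1) = 1
Σ = 6
Area = |Σ|/2 = 3.
Net area = 132 − 3 = 129.

129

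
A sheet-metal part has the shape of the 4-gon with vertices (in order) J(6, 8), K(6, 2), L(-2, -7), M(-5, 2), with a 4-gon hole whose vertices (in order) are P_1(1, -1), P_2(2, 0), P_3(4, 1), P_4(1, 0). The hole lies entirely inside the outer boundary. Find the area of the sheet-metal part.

81.5

Outer boundary:
Apply Gauss's area formula: 2A = Σ (x_i·y_{i+1} − x_{i+1}·y_i), indices taken mod 4.
Σ = (-36) + (-38) + (-39) + (-52) = -165
Area = |Σ|/2 = 82.5.
Hole:
Apply the surveyor's formula: 2A = Σ (x_i·y_{i+1} − x_{i+1}·y_i), indices taken mod 4.
P_1→P_2: (1)(0) − (2)(-1) = 2
P_2→P_3: (2)(1) − (4)(0) = 2
P_3→P_4: (4)(0) − (1)(1) = -1
P_4→P_1: (1)(-1) − (1)(0) = -1
Σ = 2
Area = |Σ|/2 = 1.
Net area = 82.5 − 1 = 81.5.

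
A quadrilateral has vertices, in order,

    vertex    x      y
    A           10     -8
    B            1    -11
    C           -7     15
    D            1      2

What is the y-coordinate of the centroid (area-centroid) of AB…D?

Apply the shoelace formula. First the cross-terms c_i = x_i·y_{i+1} − x_{i+1}·y_i:
  -102, -62, -29, -28  ⇒  2A = -221, A = -110.5.
Then Σ (y_i + y_{i+1})·c_i = 1365, so ȳ = 1365 / (6·(-110.5)) = -35/17.

-35/17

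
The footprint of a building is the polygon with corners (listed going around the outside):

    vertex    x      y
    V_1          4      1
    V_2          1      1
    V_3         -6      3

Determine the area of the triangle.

3

Apply the shoelace formula: 2A = Σ (x_i·y_{i+1} − x_{i+1}·y_i), indices taken mod 3.
Σ = (3) + (9) + (-18) = -6
Area = |Σ|/2 = 3.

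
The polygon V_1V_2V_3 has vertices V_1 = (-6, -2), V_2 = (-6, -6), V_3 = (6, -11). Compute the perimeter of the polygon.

|V_1V_2| = √((0)² + (-4)²) = √16 = 4
|V_2V_3| = √((12)² + (-5)²) = √169 = 13
|V_3V_1| = √((-12)² + (9)²) = √225 = 15
Perimeter = 4 + 13 + 15 = 32.

32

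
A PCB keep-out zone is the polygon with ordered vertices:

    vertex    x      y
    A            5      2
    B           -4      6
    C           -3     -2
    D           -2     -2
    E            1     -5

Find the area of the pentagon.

52.5

Σ = (38) + (26) + (2) + (12) + (27) = 105
Area = |Σ|/2 = 52.5.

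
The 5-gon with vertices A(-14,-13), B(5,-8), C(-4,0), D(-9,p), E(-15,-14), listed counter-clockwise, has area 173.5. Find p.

7

The doubled signed area Σ (x_i y_{i+1} − x_{i+1} y_i) is linear in p.
With p=0 it equals 270; the coefficient of p is 11 (from the two edges through D).
So 11·p + 270 = 2·173.5 = 347 ⇒ p = 7.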